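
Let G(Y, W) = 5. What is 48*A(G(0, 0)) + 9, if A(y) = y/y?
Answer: 57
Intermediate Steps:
A(y) = 1
48*A(G(0, 0)) + 9 = 48*1 + 9 = 48 + 9 = 57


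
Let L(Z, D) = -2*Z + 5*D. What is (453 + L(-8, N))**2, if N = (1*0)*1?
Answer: 219961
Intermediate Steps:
N = 0 (N = 0*1 = 0)
(453 + L(-8, N))**2 = (453 + (-2*(-8) + 5*0))**2 = (453 + (16 + 0))**2 = (453 + 16)**2 = 469**2 = 219961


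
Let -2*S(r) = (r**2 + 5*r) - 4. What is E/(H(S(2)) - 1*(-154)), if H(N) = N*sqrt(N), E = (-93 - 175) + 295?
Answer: 154/883 + 5*I*sqrt(5)/883 ≈ 0.17441 + 0.012662*I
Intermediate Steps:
E = 27 (E = -268 + 295 = 27)
S(r) = 2 - 5*r/2 - r**2/2 (S(r) = -((r**2 + 5*r) - 4)/2 = -(-4 + r**2 + 5*r)/2 = 2 - 5*r/2 - r**2/2)
H(N) = N**(3/2)
E/(H(S(2)) - 1*(-154)) = 27/((2 - 5/2*2 - 1/2*2**2)**(3/2) - 1*(-154)) = 27/((2 - 5 - 1/2*4)**(3/2) + 154) = 27/((2 - 5 - 2)**(3/2) + 154) = 27/((-5)**(3/2) + 154) = 27/(-5*I*sqrt(5) + 154) = 27/(154 - 5*I*sqrt(5))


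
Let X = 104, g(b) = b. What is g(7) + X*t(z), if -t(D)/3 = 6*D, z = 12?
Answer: -22457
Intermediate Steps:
t(D) = -18*D
g(7) + X*t(z) = 7 + 104*(-18*12) = 7 + 104*(-216) = 7 - 22464 = -22457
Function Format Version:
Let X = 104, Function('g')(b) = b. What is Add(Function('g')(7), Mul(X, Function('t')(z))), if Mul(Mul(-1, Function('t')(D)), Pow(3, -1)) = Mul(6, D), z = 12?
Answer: -22457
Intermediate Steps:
Function('t')(D) = Mul(-18, D) (Function('t')(D) = Mul(-3, Mul(6, D)) = Mul(-18, D))
Add(Function('g')(7), Mul(X, Function('t')(z))) = Add(7, Mul(104, Mul(-18, 12))) = Add(7, Mul(104, -216)) = Add(7, -22464) = -22457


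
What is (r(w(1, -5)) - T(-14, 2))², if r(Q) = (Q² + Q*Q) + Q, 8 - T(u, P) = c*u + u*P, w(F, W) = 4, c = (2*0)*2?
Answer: 0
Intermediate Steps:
c = 0 (c = 0*2 = 0)
T(u, P) = 8 - P*u (T(u, P) = 8 - (0*u + u*P) = 8 - (0 + P*u) = 8 - P*u)
r(Q) = Q + 2*Q² (r(Q) = (Q² + Q²) + Q = 2*Q² + Q = Q + 2*Q²)
(r(w(1, -5)) - T(-14, 2))² = (4*(1 + 2*4) - (8 - 1*2*(-14)))² = (4*(1 + 8) - (8 + 28))² = (4*9 - 1*36)² = (36 - 36)² = 0² = 0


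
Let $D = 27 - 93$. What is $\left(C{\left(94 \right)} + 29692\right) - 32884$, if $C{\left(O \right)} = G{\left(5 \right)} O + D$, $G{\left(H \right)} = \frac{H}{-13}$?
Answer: $- \frac{42824}{13} \approx -3294.2$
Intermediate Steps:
$G{\left(H \right)} = - \frac{H}{13}$ ($G{\left(H \right)} = H \left(- \frac{1}{13}\right) = - \frac{H}{13}$)
$D = -66$ ($D = 27 - 93 = -66$)
$C{\left(O \right)} = -66 - \frac{5 O}{13}$ ($C{\left(O \right)} = \left(- \frac{1}{13}\right) 5 O - 66 = - \frac{5 O}{13} - 66 = -66 - \frac{5 O}{13}$)
$\left(C{\left(94 \right)} + 29692\right) - 32884 = \left(\left(-66 - \frac{470}{13}\right) + 29692\right) - 32884 = \left(- \frac{1328}{13} + 29692\right) - 32884 = \frac{384668}{13} - 32884 = - \frac{42824}{13}$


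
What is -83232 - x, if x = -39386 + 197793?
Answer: -241639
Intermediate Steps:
x = 158407
-83232 - x = -83232 - 1*158407 = -83232 - 158407 = -241639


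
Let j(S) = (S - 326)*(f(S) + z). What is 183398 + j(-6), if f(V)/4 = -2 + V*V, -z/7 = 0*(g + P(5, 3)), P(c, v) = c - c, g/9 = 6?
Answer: 138246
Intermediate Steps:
g = 54 (g = 9*6 = 54)
P(c, v) = 0
z = 0 (z = -0*(54 + 0) = -0*54 = -7*0 = 0)
f(V) = -8 + 4*V² (f(V) = 4*(-2 + V*V) = 4*(-2 + V²) = -8 + 4*V²)
j(S) = (-326 + S)*(-8 + 4*S²) (j(S) = (S - 326)*((-8 + 4*S²) + 0) = (-326 + S)*(-8 + 4*S²))
183398 + j(-6) = 183398 + (2608 - 1304*(-6)² + 4*(-6)*(-2 + (-6)²)) = 183398 + (2608 - 1304*36 + 4*(-6)*(-2 + 36)) = 183398 + (2608 - 46944 + 4*(-6)*34) = 183398 + (2608 - 46944 - 816) = 183398 - 45152 = 138246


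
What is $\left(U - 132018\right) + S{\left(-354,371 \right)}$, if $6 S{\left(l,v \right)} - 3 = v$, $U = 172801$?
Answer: $\frac{122536}{3} \approx 40845.0$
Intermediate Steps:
$S{\left(l,v \right)} = \frac{1}{2} + \frac{v}{6}$
$\left(U - 132018\right) + S{\left(-354,371 \right)} = \left(172801 - 132018\right) + \left(\frac{1}{2} + \frac{1}{6} \cdot 371\right) = 40783 + \left(\frac{1}{2} + \frac{371}{6}\right) = 40783 + \frac{187}{3} = \frac{122536}{3}$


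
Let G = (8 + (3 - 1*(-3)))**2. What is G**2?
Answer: 38416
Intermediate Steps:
G = 196 (G = (8 + (3 + 3))**2 = (8 + 6)**2 = 14**2 = 196)
G**2 = 196**2 = 38416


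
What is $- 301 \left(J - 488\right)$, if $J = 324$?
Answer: $49364$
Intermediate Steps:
$- 301 \left(J - 488\right) = - 301 \left(324 - 488\right) = \left(-301\right) \left(-164\right) = 49364$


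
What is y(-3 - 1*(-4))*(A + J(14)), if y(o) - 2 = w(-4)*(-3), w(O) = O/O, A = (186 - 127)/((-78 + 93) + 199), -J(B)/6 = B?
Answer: 17917/214 ≈ 83.724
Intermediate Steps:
J(B) = -6*B
A = 59/214 (A = 59/(15 + 199) = 59/214 ≈ 0.27570)
w(O) = 1
y(o) = -1 (y(o) = 2 + 1*(-3) = 2 - 3 = -1)
y(-3 - 1*(-4))*(A + J(14)) = -(59/214 - 6*14) = -(59/214 - 84) = -1*(-17917/214) = 17917/214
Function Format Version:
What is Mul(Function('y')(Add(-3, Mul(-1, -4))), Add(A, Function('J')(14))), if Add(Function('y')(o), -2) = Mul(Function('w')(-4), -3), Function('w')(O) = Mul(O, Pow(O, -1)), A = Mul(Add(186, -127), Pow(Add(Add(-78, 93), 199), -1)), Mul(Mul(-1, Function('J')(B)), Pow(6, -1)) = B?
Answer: Rational(17917, 214) ≈ 83.724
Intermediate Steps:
Function('J')(B) = Mul(-6, B)
A = Rational(59, 214) (A = Mul(59, Pow(Add(15, 199), -1)) = Mul(59, Pow(214, -1)) = Mul(59, Rational(1, 214)) = Rational(59, 214) ≈ 0.27570)
Function('w')(O) = 1
Function('y')(o) = -1 (Function('y')(o) = Add(2, Mul(1, -3)) = Add(2, -3) = -1)
Mul(Function('y')(Add(-3, Mul(-1, -4))), Add(A, Function('J')(14))) = Mul(-1, Add(Rational(59, 214), Mul(-6, 14))) = Mul(-1, Add(Rational(59, 214), -84)) = Mul(-1, Rational(-17917, 214)) = Rational(17917, 214)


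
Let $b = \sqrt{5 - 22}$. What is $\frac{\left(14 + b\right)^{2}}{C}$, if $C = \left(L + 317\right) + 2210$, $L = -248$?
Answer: $\frac{\left(14 + i \sqrt{17}\right)^{2}}{2279} \approx 0.078543 + 0.050657 i$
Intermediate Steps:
$b = i \sqrt{17}$ ($b = \sqrt{-17} = i \sqrt{17} \approx 4.1231 i$)
$C = 2279$ ($C = \left(-248 + 317\right) + 2210 = 69 + 2210 = 2279$)
$\frac{\left(14 + b\right)^{2}}{C} = \frac{\left(14 + i \sqrt{17}\right)^{2}}{2279}$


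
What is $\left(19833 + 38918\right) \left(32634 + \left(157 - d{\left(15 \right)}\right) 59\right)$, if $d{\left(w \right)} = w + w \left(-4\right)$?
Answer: $2617474552$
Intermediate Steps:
$d{\left(w \right)} = - 3 w$ ($d{\left(w \right)} = w - 4 w = - 3 w$)
$\left(19833 + 38918\right) \left(32634 + \left(157 - d{\left(15 \right)}\right) 59\right) = \left(19833 + 38918\right) \left(32634 + \left(157 - \left(-3\right) 15\right) 59\right) = 58751 \left(32634 + \left(157 - -45\right) 59\right) = 58751 \left(32634 + \left(157 + 45\right) 59\right) = 58751 \left(32634 + 202 \cdot 59\right) = 58751 \left(32634 + 11918\right) = 58751 \cdot 44552 = 2617474552$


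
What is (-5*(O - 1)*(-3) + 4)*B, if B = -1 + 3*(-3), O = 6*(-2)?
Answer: 1910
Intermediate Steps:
O = -12
B = -10 (B = -1 - 9 = -10)
(-5*(O - 1)*(-3) + 4)*B = (-5*(-12 - 1)*(-3) + 4)*(-10) = (-(-65)*(-3) + 4)*(-10) = (-5*39 + 4)*(-10) = (-195 + 4)*(-10) = -191*(-10) = 1910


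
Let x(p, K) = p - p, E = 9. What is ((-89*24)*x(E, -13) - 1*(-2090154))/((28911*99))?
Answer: 63338/86733 ≈ 0.73026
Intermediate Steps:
x(p, K) = 0
((-89*24)*x(E, -13) - 1*(-2090154))/((28911*99)) = (-89*24*0 - 1*(-2090154))/((28911*99)) = (-2136*0 + 2090154)/2862189 = (0 + 2090154)*(1/2862189) = 2090154*(1/2862189) = 63338/86733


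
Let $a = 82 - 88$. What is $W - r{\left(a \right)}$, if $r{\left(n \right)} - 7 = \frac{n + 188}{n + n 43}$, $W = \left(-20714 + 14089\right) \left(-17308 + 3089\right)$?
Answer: $\frac{12434514667}{132} \approx 9.4201 \cdot 10^{7}$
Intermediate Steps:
$a = -6$
$W = 94200875$ ($W = \left(-6625\right) \left(-14219\right) = 94200875$)
$r{\left(n \right)} = 7 + \frac{188 + n}{44 n}$ ($r{\left(n \right)} = 7 + \frac{n + 188}{n + n 43} = 7 + \frac{188 + n}{n + 43 n} = 7 + \frac{188 + n}{44 n}$)
$W - r{\left(a \right)} = 94200875 - \frac{188 + 309 \left(-6\right)}{44 \left(-6\right)} = 94200875 - \frac{1}{44} \left(- \frac{1}{6}\right) \left(188 - 1854\right) = 94200875 - \frac{1}{44} \left(- \frac{1}{6}\right) \left(-1666\right) = 94200875 - \frac{833}{132} = \frac{12434514667}{132}$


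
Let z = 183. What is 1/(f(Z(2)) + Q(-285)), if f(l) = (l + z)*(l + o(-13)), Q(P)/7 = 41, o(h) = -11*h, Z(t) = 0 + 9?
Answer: 1/29471 ≈ 3.3932e-5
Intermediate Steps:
Z(t) = 9
Q(P) = 287 (Q(P) = 7*41 = 287)
f(l) = (143 + l)*(183 + l) (f(l) = (l + 183)*(l - 11*(-13)) = (183 + l)*(l + 143) = (183 + l)*(143 + l) = (143 + l)*(183 + l))
1/(f(Z(2)) + Q(-285)) = 1/((26169 + 9² + 326*9) + 287) = 1/((26169 + 81 + 2934) + 287) = 1/(29184 + 287) = 1/29471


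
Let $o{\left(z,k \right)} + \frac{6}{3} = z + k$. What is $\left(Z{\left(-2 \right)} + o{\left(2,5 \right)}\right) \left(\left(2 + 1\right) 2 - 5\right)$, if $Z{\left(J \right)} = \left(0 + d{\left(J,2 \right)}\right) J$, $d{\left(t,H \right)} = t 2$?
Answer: $13$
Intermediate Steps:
$d{\left(t,H \right)} = 2 t$
$o{\left(z,k \right)} = -2 + k + z$ ($o{\left(z,k \right)} = -2 + \left(z + k\right) = -2 + \left(k + z\right) = -2 + k + z$)
$Z{\left(J \right)} = 2 J^{2}$ ($Z{\left(J \right)} = \left(0 + 2 J\right) J = 2 J J = 2 J^{2}$)
$\left(Z{\left(-2 \right)} + o{\left(2,5 \right)}\right) \left(\left(2 + 1\right) 2 - 5\right) = \left(2 \left(-2\right)^{2} + \left(-2 + 5 + 2\right)\right) \left(\left(2 + 1\right) 2 - 5\right) = \left(2 \cdot 4 + 5\right) \left(3 \cdot 2 - 5\right) = \left(8 + 5\right) \left(6 - 5\right) = 13 \cdot 1 = 13$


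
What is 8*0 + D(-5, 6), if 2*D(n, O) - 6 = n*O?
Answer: -12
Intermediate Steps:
D(n, O) = 3 + O*n/2 (D(n, O) = 3 + (n*O)/2 = 3 + (O*n)/2 = 3 + O*n/2)
8*0 + D(-5, 6) = 8*0 + (3 + (½)*6*(-5)) = 0 + (3 - 15) = 0 - 12 = -12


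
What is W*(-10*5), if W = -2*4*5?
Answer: 2000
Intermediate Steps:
W = -40 (W = -8*5 = -40)
W*(-10*5) = -(-400)*5 = -40*(-50) = 2000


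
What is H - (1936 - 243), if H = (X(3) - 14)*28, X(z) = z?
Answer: -2001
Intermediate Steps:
H = -308 (H = (3 - 14)*28 = -11*28 = -308)
H - (1936 - 243) = -308 - (1936 - 243) = -308 - 1*1693 = -308 - 1693 = -2001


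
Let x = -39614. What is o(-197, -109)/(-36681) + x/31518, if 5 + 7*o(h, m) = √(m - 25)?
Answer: -1695235058/1348797051 - I*√134/256767 ≈ -1.2568 - 4.5083e-5*I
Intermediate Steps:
o(h, m) = -5/7 + √(-25 + m)/7 (o(h, m) = -5/7 + √(m - 25)/7 = -5/7 + √(-25 + m)/7)
o(-197, -109)/(-36681) + x/31518 = (-5/7 + √(-25 - 109)/7)/(-36681) - 39614/31518 = (-5/7 + √(-134)/7)*(-1/36681) - 39614*1/31518 = (-5/7 + (I*√134)/7)*(-1/36681) - 19807/15759 = (-5/7 + I*√134/7)*(-1/36681) - 19807/15759 = (5/256767 - I*√134/256767) - 19807/15759 = -1695235058/1348797051 - I*√134/256767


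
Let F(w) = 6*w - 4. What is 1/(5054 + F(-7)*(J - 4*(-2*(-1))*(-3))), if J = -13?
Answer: 1/4548 ≈ 0.00021988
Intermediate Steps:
F(w) = -4 + 6*w
1/(5054 + F(-7)*(J - 4*(-2*(-1))*(-3))) = 1/(5054 + (-4 + 6*(-7))*(-13 - 4*(-2*(-1))*(-3))) = 1/(5054 + (-4 - 42)*(-13 - 8*(-3))) = 1/(5054 - 46*(-13 - 4*(-6))) = 1/(5054 - 46*(-13 + 24)) = 1/(5054 - 46*11) = 1/(5054 - 506) = 1/4548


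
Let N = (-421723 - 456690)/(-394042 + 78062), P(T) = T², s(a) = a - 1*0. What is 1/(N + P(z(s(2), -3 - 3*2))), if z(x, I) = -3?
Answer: 315980/3722233 ≈ 0.084890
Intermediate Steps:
s(a) = a (s(a) = a + 0 = a)
N = 878413/315980 (N = -878413/(-315980) = -878413*(-1/315980) = 878413/315980 ≈ 2.7800)
1/(N + P(z(s(2), -3 - 3*2))) = 1/(878413/315980 + (-3)²) = 1/(878413/315980 + 9) = 1/(3722233/315980) = 315980/3722233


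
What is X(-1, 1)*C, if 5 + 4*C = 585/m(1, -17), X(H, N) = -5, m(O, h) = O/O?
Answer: -725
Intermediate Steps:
m(O, h) = 1
C = 145 (C = -5/4 + (585/1)/4 = -5/4 + (585*1)/4 = -5/4 + (1/4)*585 = -5/4 + 585/4 = 145)
X(-1, 1)*C = -5*145 = -725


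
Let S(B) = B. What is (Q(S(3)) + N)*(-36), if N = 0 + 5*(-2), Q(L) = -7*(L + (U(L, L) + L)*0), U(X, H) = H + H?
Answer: 1116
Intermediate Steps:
U(X, H) = 2*H
Q(L) = -7*L (Q(L) = -7*(L + (2*L + L)*0) = -7*(L + (3*L)*0) = -7*(L + 0) = -7*L)
N = -10 (N = 0 - 10 = -10)
(Q(S(3)) + N)*(-36) = (-7*3 - 10)*(-36) = (-21 - 10)*(-36) = -31*(-36) = 1116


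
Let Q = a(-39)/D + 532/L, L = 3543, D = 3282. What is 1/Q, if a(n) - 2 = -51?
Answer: 1292014/174713 ≈ 7.3951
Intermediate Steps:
a(n) = -49 (a(n) = 2 - 51 = -49)
Q = 174713/1292014 (Q = -49/3282 + 532/3543 = 174713/1292014 ≈ 0.13523)
1/Q = 1/(174713/1292014) = 1292014/174713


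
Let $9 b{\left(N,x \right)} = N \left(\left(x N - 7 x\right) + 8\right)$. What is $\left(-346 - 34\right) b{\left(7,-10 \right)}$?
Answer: $- \frac{21280}{9} \approx -2364.4$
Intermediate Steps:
$b{\left(N,x \right)} = \frac{N \left(8 - 7 x + N x\right)}{9}$ ($b{\left(N,x \right)} = \frac{N \left(\left(x N - 7 x\right) + 8\right)}{9} = \frac{N \left(\left(N x - 7 x\right) + 8\right)}{9} = \frac{N \left(\left(- 7 x + N x\right) + 8\right)}{9} = \frac{N \left(8 - 7 x + N x\right)}{9}$)
$\left(-346 - 34\right) b{\left(7,-10 \right)} = \left(-346 - 34\right) \frac{1}{9} \cdot 7 \left(8 - -70 + 7 \left(-10\right)\right) = - 380 \cdot \frac{1}{9} \cdot 7 \left(8 + 70 - 70\right) = - 380 \cdot \frac{1}{9} \cdot 7 \cdot 8 = \left(-380\right) \frac{56}{9} = - \frac{21280}{9}$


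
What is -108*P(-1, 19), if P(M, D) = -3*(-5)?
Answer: -1620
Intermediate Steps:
P(M, D) = 15
-108*P(-1, 19) = -108*15 = -1620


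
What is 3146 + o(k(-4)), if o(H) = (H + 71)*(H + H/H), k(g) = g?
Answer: 2945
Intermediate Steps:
o(H) = (1 + H)*(71 + H) (o(H) = (71 + H)*(H + 1) = (71 + H)*(1 + H) = (1 + H)*(71 + H))
3146 + o(k(-4)) = 3146 + (71 + (-4)² + 72*(-4)) = 3146 + (71 + 16 - 288) = 3146 - 201 = 2945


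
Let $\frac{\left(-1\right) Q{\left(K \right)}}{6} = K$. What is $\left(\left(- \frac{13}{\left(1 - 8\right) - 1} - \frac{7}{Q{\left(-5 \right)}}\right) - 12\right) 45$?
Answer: $- \frac{3819}{8} \approx -477.38$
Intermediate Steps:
$Q{\left(K \right)} = - 6 K$
$\left(\left(- \frac{13}{\left(1 - 8\right) - 1} - \frac{7}{Q{\left(-5 \right)}}\right) - 12\right) 45 = \left(\left(- \frac{13}{\left(1 - 8\right) - 1} - \frac{7}{\left(-6\right) \left(-5\right)}\right) - 12\right) 45 = \left(\left(- \frac{13}{-7 - 1} - \frac{7}{30}\right) - 12\right) 45 = \left(\left(- \frac{13}{-8} - \frac{7}{30}\right) - 12\right) 45 = \left(\left(\left(-13\right) \left(- \frac{1}{8}\right) - \frac{7}{30}\right) - 12\right) 45 = \left(\left(\frac{13}{8} - \frac{7}{30}\right) - 12\right) 45 = \left(\frac{167}{120} - 12\right) 45 = \left(- \frac{1273}{120}\right) 45 = - \frac{3819}{8}$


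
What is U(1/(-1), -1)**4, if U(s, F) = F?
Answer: 1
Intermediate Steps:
U(1/(-1), -1)**4 = (-1)**4 = 1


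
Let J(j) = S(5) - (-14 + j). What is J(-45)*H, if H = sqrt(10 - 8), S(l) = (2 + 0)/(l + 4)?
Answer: 533*sqrt(2)/9 ≈ 83.753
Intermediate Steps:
S(l) = 2/(4 + l)
H = sqrt(2) ≈ 1.4142
J(j) = 128/9 - j (J(j) = 2/(4 + 5) - (-14 + j) = 2/9 + (14 - j) = 128/9 - j)
J(-45)*H = (128/9 - 1*(-45))*sqrt(2) = (128/9 + 45)*sqrt(2) = 533*sqrt(2)/9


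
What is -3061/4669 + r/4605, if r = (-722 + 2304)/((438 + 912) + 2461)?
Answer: -53712107597/81939339195 ≈ -0.65551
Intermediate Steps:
r = 1582/3811 (r = 1582/(1350 + 2461) = 1582/3811 ≈ 0.41511)
-3061/4669 + r/4605 = -3061/4669 + (1582/3811)/4605 = -3061*1/4669 + (1582/3811)*(1/4605) = -3061/4669 + 1582/17549655 = -53712107597/81939339195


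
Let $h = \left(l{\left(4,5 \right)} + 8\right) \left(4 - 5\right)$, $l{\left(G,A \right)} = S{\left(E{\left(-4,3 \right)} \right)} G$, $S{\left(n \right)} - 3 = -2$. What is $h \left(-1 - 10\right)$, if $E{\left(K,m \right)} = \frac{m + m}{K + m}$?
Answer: $132$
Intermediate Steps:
$E{\left(K,m \right)} = \frac{2 m}{K + m}$
$S{\left(n \right)} = 1$ ($S{\left(n \right)} = 3 - 2 = 1$)
$l{\left(G,A \right)} = G$ ($l{\left(G,A \right)} = 1 G = G$)
$h = -12$ ($h = \left(4 + 8\right) \left(4 - 5\right) = 12 \left(-1\right) = -12$)
$h \left(-1 - 10\right) = - 12 \left(-1 - 10\right) = \left(-12\right) \left(-11\right) = 132$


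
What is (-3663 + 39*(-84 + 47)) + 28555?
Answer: 23449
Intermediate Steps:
(-3663 + 39*(-84 + 47)) + 28555 = (-3663 + 39*(-37)) + 28555 = (-3663 - 1443) + 28555 = -5106 + 28555 = 23449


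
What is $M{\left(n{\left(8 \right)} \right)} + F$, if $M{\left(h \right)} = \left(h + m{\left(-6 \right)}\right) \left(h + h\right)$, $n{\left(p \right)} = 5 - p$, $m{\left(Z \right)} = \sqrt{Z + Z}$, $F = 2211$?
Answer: $2229 - 12 i \sqrt{3} \approx 2229.0 - 20.785 i$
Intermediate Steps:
$m{\left(Z \right)} = \sqrt{2} \sqrt{Z}$ ($m{\left(Z \right)} = \sqrt{2 Z} = \sqrt{2} \sqrt{Z}$)
$M{\left(h \right)} = 2 h \left(h + 2 i \sqrt{3}\right)$ ($M{\left(h \right)} = \left(h + \sqrt{2} \sqrt{-6}\right) \left(h + h\right) = \left(h + \sqrt{2} i \sqrt{6}\right) 2 h = \left(h + 2 i \sqrt{3}\right) 2 h = 2 h \left(h + 2 i \sqrt{3}\right)$)
$M{\left(n{\left(8 \right)} \right)} + F = 2 \left(5 - 8\right) \left(\left(5 - 8\right) + 2 i \sqrt{3}\right) + 2211 = 2 \left(-3\right) \left(-3 + 2 i \sqrt{3}\right) + 2211 = \left(18 - 12 i \sqrt{3}\right) + 2211 = 2229 - 12 i \sqrt{3}$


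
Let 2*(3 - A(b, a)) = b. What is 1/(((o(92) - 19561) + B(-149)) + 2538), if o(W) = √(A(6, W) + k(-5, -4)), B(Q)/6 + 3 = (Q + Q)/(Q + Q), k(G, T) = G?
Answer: -3407/58038246 - I*√5/290191230 ≈ -5.8703e-5 - 7.7055e-9*I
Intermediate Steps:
A(b, a) = 3 - b/2
B(Q) = -12 (B(Q) = -18 + 6*((Q + Q)/(Q + Q)) = -18 + 6*((2*Q)/((2*Q))) = -18 + 6*((2*Q)*(1/(2*Q))) = -18 + 6*1 = -18 + 6 = -12)
o(W) = I*√5 (o(W) = √((3 - ½*6) - 5) = √((3 - 3) - 5) = √(0 - 5) = √(-5) = I*√5)
1/(((o(92) - 19561) + B(-149)) + 2538) = 1/(((I*√5 - 19561) - 12) + 2538) = 1/(((-19561 + I*√5) - 12) + 2538) = 1/((-19573 + I*√5) + 2538) = 1/(-17035 + I*√5)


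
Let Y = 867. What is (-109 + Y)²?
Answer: 574564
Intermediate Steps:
(-109 + Y)² = (-109 + 867)² = 758² = 574564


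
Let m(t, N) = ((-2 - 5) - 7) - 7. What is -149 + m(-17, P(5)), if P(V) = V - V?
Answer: -170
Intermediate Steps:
P(V) = 0
m(t, N) = -21 (m(t, N) = (-7 - 7) - 7 = -14 - 7 = -21)
-149 + m(-17, P(5)) = -149 - 21 = -170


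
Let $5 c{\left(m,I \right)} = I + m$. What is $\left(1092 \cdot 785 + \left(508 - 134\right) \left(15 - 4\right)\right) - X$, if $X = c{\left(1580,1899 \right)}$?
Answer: $\frac{4303191}{5} \approx 8.6064 \cdot 10^{5}$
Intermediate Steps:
$c{\left(m,I \right)} = \frac{I}{5} + \frac{m}{5}$ ($c{\left(m,I \right)} = \frac{I + m}{5} = \frac{I}{5} + \frac{m}{5}$)
$X = \frac{3479}{5}$ ($X = \frac{1}{5} \cdot 1899 + \frac{1}{5} \cdot 1580 = \frac{1899}{5} + 316 = \frac{3479}{5} \approx 695.8$)
$\left(1092 \cdot 785 + \left(508 - 134\right) \left(15 - 4\right)\right) - X = \left(1092 \cdot 785 + \left(508 - 134\right) \left(15 - 4\right)\right) - \frac{3479}{5} = \left(857220 + 374 \cdot 11\right) - \frac{3479}{5} = \left(857220 + 4114\right) - \frac{3479}{5} = 861334 - \frac{3479}{5} = \frac{4303191}{5}$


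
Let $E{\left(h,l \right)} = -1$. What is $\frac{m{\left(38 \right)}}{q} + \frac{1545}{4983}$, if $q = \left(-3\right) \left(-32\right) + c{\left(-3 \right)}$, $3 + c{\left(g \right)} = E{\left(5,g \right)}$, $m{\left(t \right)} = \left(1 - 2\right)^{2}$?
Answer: $\frac{49041}{152812} \approx 0.32092$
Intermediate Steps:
$m{\left(t \right)} = 1$ ($m{\left(t \right)} = \left(-1\right)^{2} = 1$)
$c{\left(g \right)} = -4$ ($c{\left(g \right)} = -3 - 1 = -4$)
$q = 92$ ($q = \left(-3\right) \left(-32\right) - 4 = 96 - 4 = 92$)
$\frac{m{\left(38 \right)}}{q} + \frac{1545}{4983} = 1 \cdot \frac{1}{92} + \frac{1545}{4983} = 1 \cdot \frac{1}{92} + 1545 \cdot \frac{1}{4983} = \frac{1}{92} + \frac{515}{1661} = \frac{49041}{152812}$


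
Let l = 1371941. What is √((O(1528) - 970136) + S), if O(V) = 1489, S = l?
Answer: √403294 ≈ 635.05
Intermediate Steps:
S = 1371941
√((O(1528) - 970136) + S) = √((1489 - 970136) + 1371941) = √(-968647 + 1371941) = √403294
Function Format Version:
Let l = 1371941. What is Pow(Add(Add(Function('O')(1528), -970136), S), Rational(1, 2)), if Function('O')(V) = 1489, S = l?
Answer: Pow(403294, Rational(1, 2)) ≈ 635.05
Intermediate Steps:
S = 1371941
Pow(Add(Add(Function('O')(1528), -970136), S), Rational(1, 2)) = Pow(Add(Add(1489, -970136), 1371941), Rational(1, 2)) = Pow(Add(-968647, 1371941), Rational(1, 2)) = Pow(403294, Rational(1, 2))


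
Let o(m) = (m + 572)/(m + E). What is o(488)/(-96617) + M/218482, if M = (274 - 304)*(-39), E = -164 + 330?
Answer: 18424451285/3451333826919 ≈ 0.0053384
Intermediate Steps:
E = 166
o(m) = (572 + m)/(166 + m) (o(m) = (m + 572)/(m + 166) = (572 + m)/(166 + m))
M = 1170 (M = -30*(-39) = 1170)
o(488)/(-96617) + M/218482 = ((572 + 488)/(166 + 488))/(-96617) + 1170/218482 = (1060/654)*(-1/96617) + 1170*(1/218482) = ((1/654)*1060)*(-1/96617) + 585/109241 = (530/327)*(-1/96617) + 585/109241 = -530/31593759 + 585/109241 = 18424451285/3451333826919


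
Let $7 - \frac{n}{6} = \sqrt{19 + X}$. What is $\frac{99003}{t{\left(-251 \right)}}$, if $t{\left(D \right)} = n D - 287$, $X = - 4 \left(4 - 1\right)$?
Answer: $- \frac{153157641}{14484427} - \frac{149098518 \sqrt{7}}{101390989} \approx -14.465$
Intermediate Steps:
$X = -12$ ($X = \left(-4\right) 3 = -12$)
$n = 42 - 6 \sqrt{7}$ ($n = 42 - 6 \sqrt{19 - 12} = 42 - 6 \sqrt{7} \approx 26.125$)
$t{\left(D \right)} = -287 + D \left(42 - 6 \sqrt{7}\right)$ ($t{\left(D \right)} = \left(42 - 6 \sqrt{7}\right) D - 287 = D \left(42 - 6 \sqrt{7}\right) - 287 = -287 + D \left(42 - 6 \sqrt{7}\right)$)
$\frac{99003}{t{\left(-251 \right)}} = \frac{99003}{-287 + 6 \left(-251\right) \left(7 - \sqrt{7}\right)} = \frac{99003}{-287 - \left(10542 - 1506 \sqrt{7}\right)} = \frac{99003}{-10829 + 1506 \sqrt{7}}$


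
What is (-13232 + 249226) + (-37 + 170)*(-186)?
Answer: 211256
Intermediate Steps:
(-13232 + 249226) + (-37 + 170)*(-186) = 235994 + 133*(-186) = 235994 - 24738 = 211256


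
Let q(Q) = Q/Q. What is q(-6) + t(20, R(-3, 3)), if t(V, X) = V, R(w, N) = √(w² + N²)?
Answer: 21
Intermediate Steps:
R(w, N) = √(N² + w²)
q(Q) = 1
q(-6) + t(20, R(-3, 3)) = 1 + 20 = 21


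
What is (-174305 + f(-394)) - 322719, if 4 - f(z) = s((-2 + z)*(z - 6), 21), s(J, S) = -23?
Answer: -496997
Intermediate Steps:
f(z) = 27 (f(z) = 4 - 1*(-23) = 4 + 23 = 27)
(-174305 + f(-394)) - 322719 = (-174305 + 27) - 322719 = -174278 - 322719 = -496997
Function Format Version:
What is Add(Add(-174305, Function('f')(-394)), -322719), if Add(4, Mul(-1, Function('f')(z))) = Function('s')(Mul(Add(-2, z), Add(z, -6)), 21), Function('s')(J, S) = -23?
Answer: -496997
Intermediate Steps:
Function('f')(z) = 27 (Function('f')(z) = Add(4, Mul(-1, -23)) = Add(4, 23) = 27)
Add(Add(-174305, Function('f')(-394)), -322719) = Add(Add(-174305, 27), -322719) = Add(-174278, -322719) = -496997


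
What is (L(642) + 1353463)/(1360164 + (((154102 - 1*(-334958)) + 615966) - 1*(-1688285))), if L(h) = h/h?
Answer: 1353464/4153475 ≈ 0.32586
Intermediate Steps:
L(h) = 1
(L(642) + 1353463)/(1360164 + (((154102 - 1*(-334958)) + 615966) - 1*(-1688285))) = (1 + 1353463)/(1360164 + (((154102 - 1*(-334958)) + 615966) - 1*(-1688285))) = 1353464/(1360164 + (((154102 + 334958) + 615966) + 1688285)) = 1353464/(1360164 + ((489060 + 615966) + 1688285)) = 1353464/(1360164 + (1105026 + 1688285)) = 1353464/(1360164 + 2793311) = 1353464/4153475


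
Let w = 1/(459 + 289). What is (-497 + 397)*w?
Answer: -25/187 ≈ -0.13369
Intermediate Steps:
w = 1/748 ≈ 0.0013369
(-497 + 397)*w = (-497 + 397)*(1/748) = -100*1/748 = -25/187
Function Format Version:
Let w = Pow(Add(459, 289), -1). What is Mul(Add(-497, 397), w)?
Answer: Rational(-25, 187) ≈ -0.13369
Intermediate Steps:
w = Rational(1, 748) (w = Pow(748, -1) = Rational(1, 748) ≈ 0.0013369)
Mul(Add(-497, 397), w) = Mul(Add(-497, 397), Rational(1, 748)) = Mul(-100, Rational(1, 748)) = Rational(-25, 187)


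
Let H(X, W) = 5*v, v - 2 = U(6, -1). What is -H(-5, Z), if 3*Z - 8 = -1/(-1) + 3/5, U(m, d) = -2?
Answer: 0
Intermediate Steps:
v = 0 (v = 2 - 2 = 0)
Z = 16/5 (Z = 8/3 + (-1/(-1) + 3/5)/3 = 8/3 + (-1*(-1) + 3*(⅕))/3 = 8/3 + (1 + ⅗)/3 = 8/3 + (⅓)*(8/5) = 8/3 + 8/15 = 16/5 ≈ 3.2000)
H(X, W) = 0 (H(X, W) = 5*0 = 0)
-H(-5, Z) = -1*0 = 0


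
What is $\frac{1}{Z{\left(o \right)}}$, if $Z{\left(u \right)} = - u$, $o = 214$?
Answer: $- \frac{1}{214} \approx -0.0046729$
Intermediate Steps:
$\frac{1}{Z{\left(o \right)}} = \frac{1}{\left(-1\right) 214} = \frac{1}{-214} = - \frac{1}{214}$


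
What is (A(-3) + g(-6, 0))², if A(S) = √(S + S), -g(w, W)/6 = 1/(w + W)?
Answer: -5 + 2*I*√6 ≈ -5.0 + 4.899*I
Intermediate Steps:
g(w, W) = -6/(W + w) (g(w, W) = -6/(w + W) = -6/(W + w))
A(S) = √2*√S (A(S) = √(2*S) = √2*√S)
(A(-3) + g(-6, 0))² = (√2*√(-3) - 6/(0 - 6))² = (√2*(I*√3) - 6/(-6))² = (I*√6 - 6*(-⅙))² = (I*√6 + 1)² = (1 + I*√6)²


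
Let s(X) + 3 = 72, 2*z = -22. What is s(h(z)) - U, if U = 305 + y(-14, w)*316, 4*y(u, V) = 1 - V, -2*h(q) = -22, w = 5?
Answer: 80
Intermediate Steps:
z = -11 (z = (1/2)*(-22) = -11)
h(q) = 11 (h(q) = -1/2*(-22) = 11)
s(X) = 69 (s(X) = -3 + 72 = 69)
y(u, V) = 1/4 - V/4 (y(u, V) = (1 - V)/4 = 1/4 - V/4)
U = -11 (U = 305 + (1/4 - 1/4*5)*316 = 305 + (1/4 - 5/4)*316 = 305 - 1*316 = 305 - 316 = -11)
s(h(z)) - U = 69 - 1*(-11) = 69 + 11 = 80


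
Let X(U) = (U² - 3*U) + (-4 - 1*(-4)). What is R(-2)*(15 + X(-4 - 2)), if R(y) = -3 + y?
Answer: -345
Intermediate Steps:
X(U) = U² - 3*U (X(U) = (U² - 3*U) + (-4 + 4) = (U² - 3*U) + 0 = U² - 3*U)
R(-2)*(15 + X(-4 - 2)) = (-3 - 2)*(15 + (-4 - 2)*(-3 + (-4 - 2))) = -5*(15 - 6*(-3 - 6)) = -5*(15 - 6*(-9)) = -5*(15 + 54) = -5*69 = -345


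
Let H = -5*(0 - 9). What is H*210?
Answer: 9450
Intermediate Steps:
H = 45 (H = -5*(-9) = 45)
H*210 = 45*210 = 9450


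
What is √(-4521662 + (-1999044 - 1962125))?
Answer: 7*I*√173119 ≈ 2912.5*I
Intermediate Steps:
√(-4521662 + (-1999044 - 1962125)) = √(-4521662 - 3961169) = √(-8482831) = 7*I*√173119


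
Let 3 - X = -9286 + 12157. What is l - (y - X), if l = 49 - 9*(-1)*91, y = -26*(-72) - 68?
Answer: -3804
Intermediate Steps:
y = 1804 (y = 1872 - 68 = 1804)
l = 868 (l = 49 + 9*91 = 49 + 819 = 868)
X = -2868 (X = 3 - (-9286 + 12157) = 3 - 1*2871 = 3 - 2871 = -2868)
l - (y - X) = 868 - (1804 - 1*(-2868)) = 868 - (1804 + 2868) = 868 - 1*4672 = 868 - 4672 = -3804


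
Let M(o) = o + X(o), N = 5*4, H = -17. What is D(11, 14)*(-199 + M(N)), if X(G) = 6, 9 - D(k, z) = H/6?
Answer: -12283/6 ≈ -2047.2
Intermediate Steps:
D(k, z) = 71/6 (D(k, z) = 9 - (-17)/6 = 9 - 1*(-17/6) = 9 + 17/6 = 71/6)
N = 20
M(o) = 6 + o (M(o) = o + 6 = 6 + o)
D(11, 14)*(-199 + M(N)) = 71*(-199 + (6 + 20))/6 = 71*(-199 + 26)/6 = (71/6)*(-173) = -12283/6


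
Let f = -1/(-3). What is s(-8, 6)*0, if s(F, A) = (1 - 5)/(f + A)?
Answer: 0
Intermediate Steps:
f = ⅓ (f = -1*(-⅓) = ⅓ ≈ 0.33333)
s(F, A) = -4/(⅓ + A) (s(F, A) = (1 - 5)/(⅓ + A) = -4/(⅓ + A))
s(-8, 6)*0 = -12/(1 + 3*6)*0 = -12/(1 + 18)*0 = -12/19*0 = 0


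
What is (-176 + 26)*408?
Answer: -61200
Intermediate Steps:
(-176 + 26)*408 = -150*408 = -61200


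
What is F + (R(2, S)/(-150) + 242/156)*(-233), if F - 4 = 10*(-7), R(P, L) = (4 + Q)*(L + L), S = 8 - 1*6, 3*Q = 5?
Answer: -2294603/5850 ≈ -392.24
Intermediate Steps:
Q = 5/3 (Q = (⅓)*5 = 5/3 ≈ 1.6667)
S = 2 (S = 8 - 6 = 2)
R(P, L) = 34*L/3 (R(P, L) = (4 + 5/3)*(L + L) = 17*(2*L)/3 = 34*L/3)
F = -66 (F = 4 + 10*(-7) = 4 - 70 = -66)
F + (R(2, S)/(-150) + 242/156)*(-233) = -66 + (((34/3)*2)/(-150) + 242/156)*(-233) = -66 + ((68/3)*(-1/150) + 242*(1/156))*(-233) = -66 + (-34/225 + 121/78)*(-233) = -66 + (8191/5850)*(-233) = -66 - 1908503/5850 = -2294603/5850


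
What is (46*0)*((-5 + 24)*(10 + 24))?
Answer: 0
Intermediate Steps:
(46*0)*((-5 + 24)*(10 + 24)) = 0*(19*34) = 0*646 = 0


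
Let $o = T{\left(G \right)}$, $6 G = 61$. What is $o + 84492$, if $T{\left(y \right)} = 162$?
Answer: $84654$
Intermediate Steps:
$G = \frac{61}{6}$ ($G = \frac{1}{6} \cdot 61 = \frac{61}{6} \approx 10.167$)
$o = 162$
$o + 84492 = 162 + 84492 = 84654$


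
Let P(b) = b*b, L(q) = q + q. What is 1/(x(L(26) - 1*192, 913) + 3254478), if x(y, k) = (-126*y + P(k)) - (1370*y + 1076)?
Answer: 1/4296411 ≈ 2.3275e-7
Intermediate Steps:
L(q) = 2*q
P(b) = b**2
x(y, k) = -1076 + k**2 - 1496*y (x(y, k) = (-126*y + k**2) - (1370*y + 1076) = (k**2 - 126*y) - (1076 + 1370*y) = (k**2 - 126*y) + (-1076 - 1370*y) = -1076 + k**2 - 1496*y)
1/(x(L(26) - 1*192, 913) + 3254478) = 1/((-1076 + 913**2 - 1496*(2*26 - 1*192)) + 3254478) = 1/((-1076 + 833569 - 1496*(52 - 192)) + 3254478) = 1/((-1076 + 833569 - 1496*(-140)) + 3254478) = 1/((-1076 + 833569 + 209440) + 3254478) = 1/(1041933 + 3254478) = 1/4296411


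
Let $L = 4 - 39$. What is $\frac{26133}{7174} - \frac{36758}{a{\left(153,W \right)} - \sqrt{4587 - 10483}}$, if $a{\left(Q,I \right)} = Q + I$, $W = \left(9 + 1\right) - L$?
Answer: $\frac{- 129263779 i + 26133 \sqrt{1474}}{7174 \left(\sqrt{1474} + 99 i\right)} \approx -157.73 - 62.583 i$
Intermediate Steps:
$L = -35$ ($L = 4 - 39 = -35$)
$W = 45$ ($W = \left(9 + 1\right) - -35 = 10 + 35 = 45$)
$a{\left(Q,I \right)} = I + Q$
$\frac{26133}{7174} - \frac{36758}{a{\left(153,W \right)} - \sqrt{4587 - 10483}} = \frac{26133}{7174} - \frac{36758}{\left(45 + 153\right) - \sqrt{4587 - 10483}} = 26133 \cdot \frac{1}{7174} - \frac{36758}{198 - \sqrt{-5896}} = \frac{26133}{7174} - \frac{36758}{198 - 2 i \sqrt{1474}}$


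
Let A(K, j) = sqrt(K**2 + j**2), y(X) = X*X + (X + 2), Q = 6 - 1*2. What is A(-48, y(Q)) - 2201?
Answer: -2201 + 2*sqrt(697) ≈ -2148.2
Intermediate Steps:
Q = 4 (Q = 6 - 2 = 4)
y(X) = 2 + X + X**2 (y(X) = X**2 + (2 + X) = 2 + X + X**2)
A(-48, y(Q)) - 2201 = sqrt((-48)**2 + (2 + 4 + 4**2)**2) - 2201 = sqrt(2304 + (2 + 4 + 16)**2) - 2201 = sqrt(2304 + 22**2) - 2201 = sqrt(2304 + 484) - 2201 = sqrt(2788) - 2201 = 2*sqrt(697) - 2201 = -2201 + 2*sqrt(697)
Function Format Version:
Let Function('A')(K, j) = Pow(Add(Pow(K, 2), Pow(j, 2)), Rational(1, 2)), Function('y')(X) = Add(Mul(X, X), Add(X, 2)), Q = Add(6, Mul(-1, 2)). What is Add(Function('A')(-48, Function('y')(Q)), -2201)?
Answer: Add(-2201, Mul(2, Pow(697, Rational(1, 2)))) ≈ -2148.2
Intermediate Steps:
Q = 4 (Q = Add(6, -2) = 4)
Function('y')(X) = Add(2, X, Pow(X, 2)) (Function('y')(X) = Add(Pow(X, 2), Add(2, X)) = Add(2, X, Pow(X, 2)))
Add(Function('A')(-48, Function('y')(Q)), -2201) = Add(Pow(Add(Pow(-48, 2), Pow(Add(2, 4, Pow(4, 2)), 2)), Rational(1, 2)), -2201) = Add(Pow(Add(2304, Pow(Add(2, 4, 16), 2)), Rational(1, 2)), -2201) = Add(Pow(Add(2304, Pow(22, 2)), Rational(1, 2)), -2201) = Add(Pow(Add(2304, 484), Rational(1, 2)), -2201) = Add(Pow(2788, Rational(1, 2)), -2201) = Add(Mul(2, Pow(697, Rational(1, 2))), -2201) = Add(-2201, Mul(2, Pow(697, Rational(1, 2))))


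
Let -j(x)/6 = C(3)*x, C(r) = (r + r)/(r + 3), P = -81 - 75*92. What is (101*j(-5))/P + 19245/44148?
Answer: 4965/2634164 ≈ 0.0018848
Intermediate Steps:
P = -6981 (P = -81 - 6900 = -6981)
C(r) = 2*r/(3 + r) (C(r) = (2*r)/(3 + r) = 2*r/(3 + r))
j(x) = -6*x (j(x) = -6*2*3/(3 + 3)*x = -6*2*3/6*x = -6*2*3*(⅙)*x = -6*x)
(101*j(-5))/P + 19245/44148 = (101*(-6*(-5)))/(-6981) + 19245/44148 = (101*30)*(-1/6981) + 19245*(1/44148) = 3030*(-1/6981) + 6415/14716 = -1010/2327 + 6415/14716 = 4965/2634164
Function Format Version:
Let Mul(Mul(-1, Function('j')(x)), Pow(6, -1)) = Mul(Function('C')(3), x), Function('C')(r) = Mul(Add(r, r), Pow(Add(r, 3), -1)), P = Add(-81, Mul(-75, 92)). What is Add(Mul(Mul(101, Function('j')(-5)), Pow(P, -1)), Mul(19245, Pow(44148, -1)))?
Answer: Rational(4965, 2634164) ≈ 0.0018848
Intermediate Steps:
P = -6981 (P = Add(-81, -6900) = -6981)
Function('C')(r) = Mul(2, r, Pow(Add(3, r), -1)) (Function('C')(r) = Mul(Mul(2, r), Pow(Add(3, r), -1)) = Mul(2, r, Pow(Add(3, r), -1)))
Function('j')(x) = Mul(-6, x) (Function('j')(x) = Mul(-6, Mul(Mul(2, 3, Pow(Add(3, 3), -1)), x)) = Mul(-6, Mul(Mul(2, 3, Pow(6, -1)), x)) = Mul(-6, Mul(Mul(2, 3, Rational(1, 6)), x)) = Mul(-6, Mul(1, x)) = Mul(-6, x))
Add(Mul(Mul(101, Function('j')(-5)), Pow(P, -1)), Mul(19245, Pow(44148, -1))) = Add(Mul(Mul(101, Mul(-6, -5)), Pow(-6981, -1)), Mul(19245, Pow(44148, -1))) = Add(Mul(Mul(101, 30), Rational(-1, 6981)), Mul(19245, Rational(1, 44148))) = Add(Mul(3030, Rational(-1, 6981)), Rational(6415, 14716)) = Add(Rational(-1010, 2327), Rational(6415, 14716)) = Rational(4965, 2634164)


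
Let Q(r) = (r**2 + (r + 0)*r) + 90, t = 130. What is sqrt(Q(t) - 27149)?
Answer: 3*sqrt(749) ≈ 82.104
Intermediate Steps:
Q(r) = 90 + 2*r**2 (Q(r) = (r**2 + r*r) + 90 = (r**2 + r**2) + 90 = 2*r**2 + 90 = 90 + 2*r**2)
sqrt(Q(t) - 27149) = sqrt((90 + 2*130**2) - 27149) = sqrt((90 + 2*16900) - 27149) = sqrt((90 + 33800) - 27149) = sqrt(33890 - 27149) = sqrt(6741) = 3*sqrt(749)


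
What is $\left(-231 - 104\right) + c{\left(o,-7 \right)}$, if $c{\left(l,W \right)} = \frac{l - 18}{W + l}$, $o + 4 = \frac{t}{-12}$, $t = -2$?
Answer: $- \frac{21644}{65} \approx -332.98$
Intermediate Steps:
$o = - \frac{23}{6}$ ($o = -4 - \frac{2}{-12} = -4 - - \frac{1}{6} = -4 + \frac{1}{6} = - \frac{23}{6} \approx -3.8333$)
$c{\left(l,W \right)} = \frac{-18 + l}{W + l}$
$\left(-231 - 104\right) + c{\left(o,-7 \right)} = \left(-231 - 104\right) + \frac{-18 - \frac{23}{6}}{-7 - \frac{23}{6}} = \left(-231 - 104\right) + \frac{1}{- \frac{65}{6}} \left(- \frac{131}{6}\right) = -335 - - \frac{131}{65} = -335 + \frac{131}{65} = - \frac{21644}{65}$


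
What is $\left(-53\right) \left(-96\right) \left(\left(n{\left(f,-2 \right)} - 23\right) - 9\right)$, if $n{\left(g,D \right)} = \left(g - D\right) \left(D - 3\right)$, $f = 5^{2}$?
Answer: $-849696$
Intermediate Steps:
$f = 25$
$n{\left(g,D \right)} = \left(-3 + D\right) \left(g - D\right)$ ($n{\left(g,D \right)} = \left(g - D\right) \left(-3 + D\right) = \left(-3 + D\right) \left(g - D\right)$)
$\left(-53\right) \left(-96\right) \left(\left(n{\left(f,-2 \right)} - 23\right) - 9\right) = \left(-53\right) \left(-96\right) \left(\left(\left(- \left(-2\right)^{2} - 75 + 3 \left(-2\right) - 50\right) - 23\right) - 9\right) = 5088 \left(\left(\left(\left(-1\right) 4 - 75 - 6 - 50\right) - 23\right) - 9\right) = 5088 \left(\left(\left(-4 - 75 - 6 - 50\right) - 23\right) - 9\right) = 5088 \left(\left(-135 - 23\right) - 9\right) = 5088 \left(-158 - 9\right) = 5088 \left(-167\right) = -849696$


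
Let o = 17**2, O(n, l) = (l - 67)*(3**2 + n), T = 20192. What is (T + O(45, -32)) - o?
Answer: 14557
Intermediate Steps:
O(n, l) = (-67 + l)*(9 + n)
o = 289
(T + O(45, -32)) - o = (20192 + (-603 - 67*45 + 9*(-32) - 32*45)) - 1*289 = (20192 + (-603 - 3015 - 288 - 1440)) - 289 = (20192 - 5346) - 289 = 14846 - 289 = 14557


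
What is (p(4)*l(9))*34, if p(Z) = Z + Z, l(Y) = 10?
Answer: 2720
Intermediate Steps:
p(Z) = 2*Z
(p(4)*l(9))*34 = ((2*4)*10)*34 = (8*10)*34 = 80*34 = 2720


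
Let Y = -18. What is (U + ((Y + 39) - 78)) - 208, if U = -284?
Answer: -549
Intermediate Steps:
(U + ((Y + 39) - 78)) - 208 = (-284 + ((-18 + 39) - 78)) - 208 = (-284 + (21 - 78)) - 208 = (-284 - 57) - 208 = -341 - 208 = -549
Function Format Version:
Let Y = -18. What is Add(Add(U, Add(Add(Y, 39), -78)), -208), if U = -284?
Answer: -549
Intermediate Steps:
Add(Add(U, Add(Add(Y, 39), -78)), -208) = Add(Add(-284, Add(Add(-18, 39), -78)), -208) = Add(Add(-284, Add(21, -78)), -208) = Add(Add(-284, -57), -208) = Add(-341, -208) = -549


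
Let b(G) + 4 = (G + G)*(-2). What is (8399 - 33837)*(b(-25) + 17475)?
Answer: -446971098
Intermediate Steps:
b(G) = -4 - 4*G (b(G) = -4 + (G + G)*(-2) = -4 + (2*G)*(-2) = -4 - 4*G)
(8399 - 33837)*(b(-25) + 17475) = (8399 - 33837)*((-4 - 4*(-25)) + 17475) = -25438*((-4 + 100) + 17475) = -25438*(96 + 17475) = -25438*17571 = -446971098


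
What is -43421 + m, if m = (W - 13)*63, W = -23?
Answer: -45689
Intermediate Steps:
m = -2268 (m = (-23 - 13)*63 = -36*63 = -2268)
-43421 + m = -43421 - 2268 = -45689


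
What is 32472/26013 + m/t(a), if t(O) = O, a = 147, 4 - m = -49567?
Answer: 431421269/1274637 ≈ 338.47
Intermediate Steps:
m = 49571 (m = 4 - 1*(-49567) = 4 + 49567 = 49571)
32472/26013 + m/t(a) = 32472/26013 + 49571/147 = 32472*(1/26013) + 49571*(1/147) = 10824/8671 + 49571/147 = 431421269/1274637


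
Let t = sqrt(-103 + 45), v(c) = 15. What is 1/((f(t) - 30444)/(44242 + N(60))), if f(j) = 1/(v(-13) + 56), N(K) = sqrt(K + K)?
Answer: -3141182/2161523 - 142*sqrt(30)/2161523 ≈ -1.4536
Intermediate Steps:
N(K) = sqrt(2)*sqrt(K) (N(K) = sqrt(2*K) = sqrt(2)*sqrt(K))
t = I*sqrt(58) (t = sqrt(-58) = I*sqrt(58) ≈ 7.6158*I)
f(j) = 1/71 (f(j) = 1/(15 + 56) = 1/71)
1/((f(t) - 30444)/(44242 + N(60))) = 1/((1/71 - 30444)/(44242 + sqrt(2)*sqrt(60))) = 1/(-2161523/(71*(44242 + sqrt(2)*(2*sqrt(15))))) = 1/(-2161523/(71*(44242 + 2*sqrt(30)))) = -3141182/2161523 - 142*sqrt(30)/2161523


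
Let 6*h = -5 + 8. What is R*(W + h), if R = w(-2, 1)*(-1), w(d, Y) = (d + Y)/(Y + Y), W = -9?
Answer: -17/4 ≈ -4.2500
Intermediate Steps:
h = ½ (h = (-5 + 8)/6 = (⅙)*3 = ½ ≈ 0.50000)
w(d, Y) = (Y + d)/(2*Y) (w(d, Y) = (Y + d)/((2*Y)) = (Y + d)*(1/(2*Y)) = (Y + d)/(2*Y))
R = ½ (R = ((½)*(1 - 2)/1)*(-1) = ((½)*1*(-1))*(-1) = -½*(-1) = ½ ≈ 0.50000)
R*(W + h) = (-9 + ½)/2 = (½)*(-17/2) = -17/4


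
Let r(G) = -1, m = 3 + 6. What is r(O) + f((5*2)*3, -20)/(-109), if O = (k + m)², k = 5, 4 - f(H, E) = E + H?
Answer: -103/109 ≈ -0.94495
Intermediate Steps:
f(H, E) = 4 - E - H (f(H, E) = 4 - (E + H) = 4 + (-E - H) = 4 - E - H)
m = 9
O = 196 (O = (5 + 9)² = 14² = 196)
r(O) + f((5*2)*3, -20)/(-109) = -1 + (4 - 1*(-20) - 5*2*3)/(-109) = -1 + (4 + 20 - 10*3)*(-1/109) = -1 + (4 + 20 - 1*30)*(-1/109) = -1 + (4 + 20 - 30)*(-1/109) = -1 - 6*(-1/109) = -1 + 6/109 = -103/109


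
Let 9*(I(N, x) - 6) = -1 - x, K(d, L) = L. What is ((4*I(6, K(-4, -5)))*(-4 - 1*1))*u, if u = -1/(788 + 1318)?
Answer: 580/9477 ≈ 0.061201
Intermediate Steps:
I(N, x) = 53/9 - x/9 (I(N, x) = 6 + (-1 - x)/9 = 6 + (-1/9 - x/9) = 53/9 - x/9)
u = -1/2106 ≈ -0.00047483
((4*I(6, K(-4, -5)))*(-4 - 1*1))*u = ((4*(53/9 - 1/9*(-5)))*(-4 - 1*1))*(-1/2106) = ((4*(53/9 + 5/9))*(-4 - 1))*(-1/2106) = ((4*(58/9))*(-5))*(-1/2106) = ((232/9)*(-5))*(-1/2106) = -1160/9*(-1/2106) = 580/9477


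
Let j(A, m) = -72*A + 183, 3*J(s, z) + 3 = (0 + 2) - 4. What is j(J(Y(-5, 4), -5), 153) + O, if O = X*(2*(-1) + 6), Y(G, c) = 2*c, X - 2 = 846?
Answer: 3695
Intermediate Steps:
X = 848 (X = 2 + 846 = 848)
J(s, z) = -5/3 (J(s, z) = -1 + ((0 + 2) - 4)/3 = -1 + (2 - 4)/3 = -1 + (1/3)*(-2) = -1 - 2/3 = -5/3)
O = 3392 (O = 848*(2*(-1) + 6) = 848*(-2 + 6) = 848*4 = 3392)
j(A, m) = 183 - 72*A
j(J(Y(-5, 4), -5), 153) + O = (183 - 72*(-5/3)) + 3392 = (183 + 120) + 3392 = 303 + 3392 = 3695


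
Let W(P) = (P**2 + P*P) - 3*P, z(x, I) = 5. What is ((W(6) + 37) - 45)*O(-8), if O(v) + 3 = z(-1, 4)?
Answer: 92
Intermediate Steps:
O(v) = 2 (O(v) = -3 + 5 = 2)
W(P) = -3*P + 2*P**2 (W(P) = (P**2 + P**2) - 3*P = 2*P**2 - 3*P = -3*P + 2*P**2)
((W(6) + 37) - 45)*O(-8) = ((6*(-3 + 2*6) + 37) - 45)*2 = ((6*(-3 + 12) + 37) - 45)*2 = ((6*9 + 37) - 45)*2 = ((54 + 37) - 45)*2 = (91 - 45)*2 = 46*2 = 92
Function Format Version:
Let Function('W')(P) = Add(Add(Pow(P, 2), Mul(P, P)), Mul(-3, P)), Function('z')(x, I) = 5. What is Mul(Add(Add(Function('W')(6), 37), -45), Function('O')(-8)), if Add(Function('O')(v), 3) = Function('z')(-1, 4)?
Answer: 92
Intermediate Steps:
Function('O')(v) = 2 (Function('O')(v) = Add(-3, 5) = 2)
Function('W')(P) = Add(Mul(-3, P), Mul(2, Pow(P, 2))) (Function('W')(P) = Add(Add(Pow(P, 2), Pow(P, 2)), Mul(-3, P)) = Add(Mul(2, Pow(P, 2)), Mul(-3, P)) = Add(Mul(-3, P), Mul(2, Pow(P, 2))))
Mul(Add(Add(Function('W')(6), 37), -45), Function('O')(-8)) = Mul(Add(Add(Mul(6, Add(-3, Mul(2, 6))), 37), -45), 2) = Mul(Add(Add(Mul(6, Add(-3, 12)), 37), -45), 2) = Mul(Add(Add(Mul(6, 9), 37), -45), 2) = Mul(Add(Add(54, 37), -45), 2) = Mul(Add(91, -45), 2) = Mul(46, 2) = 92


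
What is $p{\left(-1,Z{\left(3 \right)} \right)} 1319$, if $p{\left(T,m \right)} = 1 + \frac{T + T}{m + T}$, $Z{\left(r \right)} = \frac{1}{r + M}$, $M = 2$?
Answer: $\frac{9233}{2} \approx 4616.5$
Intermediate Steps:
$Z{\left(r \right)} = \frac{1}{2 + r}$ ($Z{\left(r \right)} = \frac{1}{r + 2} = \frac{1}{2 + r}$)
$p{\left(T,m \right)} = 1 + \frac{2 T}{T + m}$
$p{\left(-1,Z{\left(3 \right)} \right)} 1319 = \frac{\frac{1}{2 + 3} + 3 \left(-1\right)}{-1 + \frac{1}{2 + 3}} \cdot 1319 = \frac{\frac{1}{5} - 3}{-1 + \frac{1}{5}} \cdot 1319 = \frac{1}{- \frac{4}{5}} \left(- \frac{14}{5}\right) 1319 = \left(- \frac{5}{4}\right) \left(- \frac{14}{5}\right) 1319 = \frac{7}{2} \cdot 1319 = \frac{9233}{2}$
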